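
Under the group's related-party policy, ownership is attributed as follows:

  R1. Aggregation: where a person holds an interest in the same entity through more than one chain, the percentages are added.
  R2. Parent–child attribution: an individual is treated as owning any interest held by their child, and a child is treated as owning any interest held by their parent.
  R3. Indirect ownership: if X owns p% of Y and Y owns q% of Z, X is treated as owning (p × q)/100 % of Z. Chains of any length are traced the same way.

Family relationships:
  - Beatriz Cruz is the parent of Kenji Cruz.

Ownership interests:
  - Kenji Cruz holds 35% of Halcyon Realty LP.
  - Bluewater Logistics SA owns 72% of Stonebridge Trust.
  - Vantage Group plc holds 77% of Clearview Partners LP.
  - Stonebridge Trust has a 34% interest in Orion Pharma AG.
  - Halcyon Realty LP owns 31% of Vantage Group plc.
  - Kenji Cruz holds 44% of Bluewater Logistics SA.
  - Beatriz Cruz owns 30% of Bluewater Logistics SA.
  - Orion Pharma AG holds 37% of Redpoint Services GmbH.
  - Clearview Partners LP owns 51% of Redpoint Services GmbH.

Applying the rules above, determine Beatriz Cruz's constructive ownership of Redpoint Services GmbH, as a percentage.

By parent–child attribution (R2), Beatriz Cruz is treated as also owning Kenji Cruz's interest in Bluewater Logistics SA, giving 30% + 44% = 74%.
By parent–child attribution (R2), Beatriz Cruz is treated as owning Kenji Cruz's 35% interest in Halcyon Realty LP.
Chain via Bluewater Logistics SA → Stonebridge Trust → Orion Pharma AG (R3): 74% × 72% × 34% × 37% = 6.702624% of Redpoint Services GmbH.
Chain via Halcyon Realty LP → Vantage Group plc → Clearview Partners LP (R3): 35% × 31% × 77% × 51% = 4.260795% of Redpoint Services GmbH.
Aggregating (R1): 6.702624% + 4.260795% = 10.963419%.

10.963419%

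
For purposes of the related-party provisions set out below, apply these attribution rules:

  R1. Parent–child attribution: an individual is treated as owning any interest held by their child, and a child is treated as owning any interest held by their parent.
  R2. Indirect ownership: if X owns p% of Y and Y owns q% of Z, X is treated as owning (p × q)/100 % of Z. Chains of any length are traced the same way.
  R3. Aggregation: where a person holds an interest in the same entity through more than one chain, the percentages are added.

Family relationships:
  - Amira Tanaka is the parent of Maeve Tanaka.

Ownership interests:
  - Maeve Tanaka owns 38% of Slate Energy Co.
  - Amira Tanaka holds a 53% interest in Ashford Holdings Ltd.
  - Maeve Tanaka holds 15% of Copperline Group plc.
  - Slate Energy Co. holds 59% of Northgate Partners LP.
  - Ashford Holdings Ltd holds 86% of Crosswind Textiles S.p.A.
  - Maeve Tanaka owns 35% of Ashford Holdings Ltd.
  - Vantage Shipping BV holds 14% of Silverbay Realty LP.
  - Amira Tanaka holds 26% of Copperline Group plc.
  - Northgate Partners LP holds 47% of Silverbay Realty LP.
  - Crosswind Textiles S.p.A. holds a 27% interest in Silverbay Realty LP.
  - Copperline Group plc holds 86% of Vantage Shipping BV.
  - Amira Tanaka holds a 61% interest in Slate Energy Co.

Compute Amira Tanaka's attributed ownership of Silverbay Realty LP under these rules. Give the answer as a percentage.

52.8227%

By parent–child attribution (R1), Amira Tanaka is treated as also owning Maeve Tanaka's interest in Copperline Group plc, giving 26% + 15% = 41%.
By parent–child attribution (R1), Amira Tanaka is treated as also owning Maeve Tanaka's interest in Slate Energy Co, giving 61% + 38% = 99%.
By parent–child attribution (R1), Amira Tanaka is treated as also owning Maeve Tanaka's interest in Ashford Holdings Ltd, giving 53% + 35% = 88%.
Chain via Copperline Group plc → Vantage Shipping BV (R2): 41% × 86% × 14% = 4.9364% of Silverbay Realty LP.
Chain via Slate Energy Co. → Northgate Partners LP (R2): 99% × 59% × 47% = 27.4527% of Silverbay Realty LP.
Chain via Ashford Holdings Ltd → Crosswind Textiles S.p.A. (R2): 88% × 86% × 27% = 20.4336% of Silverbay Realty LP.
Aggregating (R3): 4.9364% + 27.4527% + 20.4336% = 52.8227%.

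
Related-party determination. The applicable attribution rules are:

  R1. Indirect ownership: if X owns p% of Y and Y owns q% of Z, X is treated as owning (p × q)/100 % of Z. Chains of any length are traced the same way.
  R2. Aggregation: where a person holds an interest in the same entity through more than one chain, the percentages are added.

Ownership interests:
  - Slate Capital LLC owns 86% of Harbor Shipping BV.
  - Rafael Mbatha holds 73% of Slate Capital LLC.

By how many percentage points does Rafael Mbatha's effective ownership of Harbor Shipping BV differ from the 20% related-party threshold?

Chain via Slate Capital LLC (R1): 73% × 86% = 62.78% of Harbor Shipping BV.
62.78% exceeds the 20% threshold by 42.78 percentage points.

42.78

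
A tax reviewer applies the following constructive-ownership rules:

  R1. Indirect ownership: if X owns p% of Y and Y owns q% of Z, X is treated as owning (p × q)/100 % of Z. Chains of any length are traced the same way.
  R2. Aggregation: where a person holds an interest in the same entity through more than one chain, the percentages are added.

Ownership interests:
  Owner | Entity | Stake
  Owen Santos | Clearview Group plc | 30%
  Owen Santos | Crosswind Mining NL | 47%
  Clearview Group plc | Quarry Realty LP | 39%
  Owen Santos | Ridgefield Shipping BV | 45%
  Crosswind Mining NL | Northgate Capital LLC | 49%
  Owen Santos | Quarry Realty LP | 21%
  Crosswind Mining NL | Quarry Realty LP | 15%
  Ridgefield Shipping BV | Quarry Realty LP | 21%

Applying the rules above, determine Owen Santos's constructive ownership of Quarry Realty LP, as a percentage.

49.2%

Chain via Ridgefield Shipping BV (R1): 45% × 21% = 9.45% of Quarry Realty LP.
Chain via Crosswind Mining NL (R1): 47% × 15% = 7.05% of Quarry Realty LP.
Chain via Clearview Group plc (R1): 30% × 39% = 11.7% of Quarry Realty LP.
Direct interest in Quarry Realty LP: 21%.
Aggregating (R2): 9.45% + 7.05% + 11.7% + 21% = 49.2%.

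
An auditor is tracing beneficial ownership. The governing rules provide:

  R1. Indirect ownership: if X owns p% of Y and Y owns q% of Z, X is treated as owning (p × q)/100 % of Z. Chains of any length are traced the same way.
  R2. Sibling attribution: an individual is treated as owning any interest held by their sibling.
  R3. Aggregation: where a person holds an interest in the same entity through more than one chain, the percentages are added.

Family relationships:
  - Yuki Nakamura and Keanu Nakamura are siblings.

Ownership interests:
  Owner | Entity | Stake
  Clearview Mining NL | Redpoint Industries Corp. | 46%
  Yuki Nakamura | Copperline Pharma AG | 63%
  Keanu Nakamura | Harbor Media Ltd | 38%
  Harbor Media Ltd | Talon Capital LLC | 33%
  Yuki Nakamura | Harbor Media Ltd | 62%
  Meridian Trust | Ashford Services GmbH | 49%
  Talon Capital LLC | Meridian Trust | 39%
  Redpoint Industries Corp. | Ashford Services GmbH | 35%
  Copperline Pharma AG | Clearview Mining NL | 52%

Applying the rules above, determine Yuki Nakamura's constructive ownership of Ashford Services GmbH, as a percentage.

11.58066%

By sibling attribution (R2), Yuki Nakamura is treated as also owning Keanu Nakamura's interest in Harbor Media Ltd, giving 62% + 38% = 100%.
Chain via Harbor Media Ltd → Talon Capital LLC → Meridian Trust (R1): 100% × 33% × 39% × 49% = 6.3063% of Ashford Services GmbH.
Chain via Copperline Pharma AG → Clearview Mining NL → Redpoint Industries Corp. (R1): 63% × 52% × 46% × 35% = 5.27436% of Ashford Services GmbH.
Aggregating (R3): 6.3063% + 5.27436% = 11.58066%.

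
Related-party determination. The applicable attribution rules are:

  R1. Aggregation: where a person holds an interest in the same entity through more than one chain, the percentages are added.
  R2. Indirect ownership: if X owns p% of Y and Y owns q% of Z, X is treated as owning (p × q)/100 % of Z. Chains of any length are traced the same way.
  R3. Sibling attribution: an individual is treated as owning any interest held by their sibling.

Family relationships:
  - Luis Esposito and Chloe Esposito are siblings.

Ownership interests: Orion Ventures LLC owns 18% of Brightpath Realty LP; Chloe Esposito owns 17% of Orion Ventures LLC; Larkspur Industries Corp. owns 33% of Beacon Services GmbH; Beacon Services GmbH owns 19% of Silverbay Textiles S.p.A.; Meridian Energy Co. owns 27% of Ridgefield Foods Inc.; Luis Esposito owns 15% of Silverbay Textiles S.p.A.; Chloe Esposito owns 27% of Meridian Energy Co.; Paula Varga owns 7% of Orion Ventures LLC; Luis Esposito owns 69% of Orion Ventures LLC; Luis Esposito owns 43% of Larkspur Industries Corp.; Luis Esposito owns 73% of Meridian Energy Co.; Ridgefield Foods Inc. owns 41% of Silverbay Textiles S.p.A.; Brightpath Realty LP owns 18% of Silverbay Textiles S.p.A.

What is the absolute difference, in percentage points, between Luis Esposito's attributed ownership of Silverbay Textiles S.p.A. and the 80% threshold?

By sibling attribution (R3), Luis Esposito is treated as also owning Chloe Esposito's interest in Orion Ventures LLC, giving 69% + 17% = 86%.
By sibling attribution (R3), Luis Esposito is treated as also owning Chloe Esposito's interest in Meridian Energy Co, giving 73% + 27% = 100%.
Chain via Larkspur Industries Corp. → Beacon Services GmbH (R2): 43% × 33% × 19% = 2.6961% of Silverbay Textiles S.p.A.
Chain via Orion Ventures LLC → Brightpath Realty LP (R2): 86% × 18% × 18% = 2.7864% of Silverbay Textiles S.p.A.
Chain via Meridian Energy Co. → Ridgefield Foods Inc. (R2): 100% × 27% × 41% = 11.07% of Silverbay Textiles S.p.A.
Direct interest in Silverbay Textiles S.p.A: 15%.
Aggregating (R1): 2.6961% + 2.7864% + 11.07% + 15% = 31.5525%.
31.5525% falls short of the 80% threshold by 48.4475 percentage points.

48.4475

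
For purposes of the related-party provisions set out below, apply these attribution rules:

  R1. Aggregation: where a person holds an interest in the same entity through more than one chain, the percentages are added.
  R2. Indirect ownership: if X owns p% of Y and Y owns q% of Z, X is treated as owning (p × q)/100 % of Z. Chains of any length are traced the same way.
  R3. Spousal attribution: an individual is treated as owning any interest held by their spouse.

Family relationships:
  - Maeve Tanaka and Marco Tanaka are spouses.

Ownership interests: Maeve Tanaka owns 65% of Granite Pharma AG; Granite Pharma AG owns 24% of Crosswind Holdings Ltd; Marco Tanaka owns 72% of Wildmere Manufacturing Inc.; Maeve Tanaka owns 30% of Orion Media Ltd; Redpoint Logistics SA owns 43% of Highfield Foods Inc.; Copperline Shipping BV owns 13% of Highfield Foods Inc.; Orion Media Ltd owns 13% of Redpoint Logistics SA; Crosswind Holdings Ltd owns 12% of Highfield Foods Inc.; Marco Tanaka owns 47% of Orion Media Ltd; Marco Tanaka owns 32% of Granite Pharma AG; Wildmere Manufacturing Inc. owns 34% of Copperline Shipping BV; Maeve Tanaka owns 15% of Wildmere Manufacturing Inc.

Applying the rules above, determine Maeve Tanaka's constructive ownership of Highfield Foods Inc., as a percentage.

10.9433%

By spousal attribution (R3), Maeve Tanaka is treated as also owning Marco Tanaka's interest in Orion Media Ltd, giving 30% + 47% = 77%.
By spousal attribution (R3), Maeve Tanaka is treated as also owning Marco Tanaka's interest in Wildmere Manufacturing Inc, giving 15% + 72% = 87%.
By spousal attribution (R3), Maeve Tanaka is treated as also owning Marco Tanaka's interest in Granite Pharma AG, giving 65% + 32% = 97%.
Chain via Orion Media Ltd → Redpoint Logistics SA (R2): 77% × 13% × 43% = 4.3043% of Highfield Foods Inc.
Chain via Wildmere Manufacturing Inc. → Copperline Shipping BV (R2): 87% × 34% × 13% = 3.8454% of Highfield Foods Inc.
Chain via Granite Pharma AG → Crosswind Holdings Ltd (R2): 97% × 24% × 12% = 2.7936% of Highfield Foods Inc.
Aggregating (R1): 4.3043% + 3.8454% + 2.7936% = 10.9433%.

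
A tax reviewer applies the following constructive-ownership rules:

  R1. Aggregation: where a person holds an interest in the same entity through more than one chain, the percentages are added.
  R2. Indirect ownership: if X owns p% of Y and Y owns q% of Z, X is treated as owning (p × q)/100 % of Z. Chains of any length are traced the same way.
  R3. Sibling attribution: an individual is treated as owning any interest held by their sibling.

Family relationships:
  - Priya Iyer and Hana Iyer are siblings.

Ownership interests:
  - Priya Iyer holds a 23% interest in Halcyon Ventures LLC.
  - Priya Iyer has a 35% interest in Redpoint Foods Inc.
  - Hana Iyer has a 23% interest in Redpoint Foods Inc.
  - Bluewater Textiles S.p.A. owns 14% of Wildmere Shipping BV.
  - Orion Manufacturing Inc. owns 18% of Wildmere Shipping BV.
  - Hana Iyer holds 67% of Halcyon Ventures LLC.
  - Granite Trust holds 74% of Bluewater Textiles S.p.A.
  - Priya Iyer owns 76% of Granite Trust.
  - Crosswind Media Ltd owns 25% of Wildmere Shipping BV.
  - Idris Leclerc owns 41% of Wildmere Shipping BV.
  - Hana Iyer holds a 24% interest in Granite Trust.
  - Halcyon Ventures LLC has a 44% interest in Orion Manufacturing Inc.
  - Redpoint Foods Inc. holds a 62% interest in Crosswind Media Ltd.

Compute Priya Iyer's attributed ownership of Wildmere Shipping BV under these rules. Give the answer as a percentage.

26.478%

By sibling attribution (R3), Priya Iyer is treated as also owning Hana Iyer's interest in Granite Trust, giving 76% + 24% = 100%.
By sibling attribution (R3), Priya Iyer is treated as also owning Hana Iyer's interest in Redpoint Foods Inc, giving 35% + 23% = 58%.
By sibling attribution (R3), Priya Iyer is treated as also owning Hana Iyer's interest in Halcyon Ventures LLC, giving 23% + 67% = 90%.
Chain via Granite Trust → Bluewater Textiles S.p.A. (R2): 100% × 74% × 14% = 10.36% of Wildmere Shipping BV.
Chain via Redpoint Foods Inc. → Crosswind Media Ltd (R2): 58% × 62% × 25% = 8.99% of Wildmere Shipping BV.
Chain via Halcyon Ventures LLC → Orion Manufacturing Inc. (R2): 90% × 44% × 18% = 7.128% of Wildmere Shipping BV.
Aggregating (R1): 10.36% + 8.99% + 7.128% = 26.478%.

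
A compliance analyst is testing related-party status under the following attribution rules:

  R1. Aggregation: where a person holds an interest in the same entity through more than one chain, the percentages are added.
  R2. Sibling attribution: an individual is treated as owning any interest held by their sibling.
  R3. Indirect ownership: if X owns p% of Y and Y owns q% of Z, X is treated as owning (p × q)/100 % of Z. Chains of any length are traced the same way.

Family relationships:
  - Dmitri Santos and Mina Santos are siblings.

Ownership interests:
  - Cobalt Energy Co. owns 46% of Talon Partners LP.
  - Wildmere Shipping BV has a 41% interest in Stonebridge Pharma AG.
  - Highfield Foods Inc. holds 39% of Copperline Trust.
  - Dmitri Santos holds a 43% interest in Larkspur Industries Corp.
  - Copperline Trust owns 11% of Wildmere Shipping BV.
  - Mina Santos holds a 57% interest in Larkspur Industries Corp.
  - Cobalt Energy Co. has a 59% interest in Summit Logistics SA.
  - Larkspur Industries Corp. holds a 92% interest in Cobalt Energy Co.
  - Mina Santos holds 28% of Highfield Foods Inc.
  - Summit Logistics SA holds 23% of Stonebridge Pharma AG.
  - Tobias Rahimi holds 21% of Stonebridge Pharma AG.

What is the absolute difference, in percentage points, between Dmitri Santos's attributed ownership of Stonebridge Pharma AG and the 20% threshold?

7.023108

By sibling attribution (R2), Dmitri Santos is treated as also owning Mina Santos's interest in Larkspur Industries Corp, giving 43% + 57% = 100%.
By sibling attribution (R2), Dmitri Santos is treated as owning Mina Santos's 28% interest in Highfield Foods Inc.
Chain via Larkspur Industries Corp. → Cobalt Energy Co. → Summit Logistics SA (R3): 100% × 92% × 59% × 23% = 12.4844% of Stonebridge Pharma AG.
Chain via Highfield Foods Inc. → Copperline Trust → Wildmere Shipping BV (R3): 28% × 39% × 11% × 41% = 0.492492% of Stonebridge Pharma AG.
Aggregating (R1): 12.4844% + 0.492492% = 12.976892%.
12.976892% falls short of the 20% threshold by 7.023108 percentage points.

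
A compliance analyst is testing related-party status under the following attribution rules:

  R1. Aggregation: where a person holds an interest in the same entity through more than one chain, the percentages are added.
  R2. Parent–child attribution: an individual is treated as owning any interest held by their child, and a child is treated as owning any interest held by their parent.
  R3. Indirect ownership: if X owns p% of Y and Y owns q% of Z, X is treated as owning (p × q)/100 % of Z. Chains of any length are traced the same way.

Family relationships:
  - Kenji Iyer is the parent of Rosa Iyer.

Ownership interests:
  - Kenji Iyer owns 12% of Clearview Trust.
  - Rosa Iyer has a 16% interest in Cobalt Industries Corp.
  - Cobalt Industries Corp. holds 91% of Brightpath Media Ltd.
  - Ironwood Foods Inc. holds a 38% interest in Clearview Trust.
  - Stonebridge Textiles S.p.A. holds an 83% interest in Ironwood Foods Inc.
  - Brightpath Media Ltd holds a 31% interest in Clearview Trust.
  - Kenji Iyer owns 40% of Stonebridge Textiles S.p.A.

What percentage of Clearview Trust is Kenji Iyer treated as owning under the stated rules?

By parent–child attribution (R2), Kenji Iyer is treated as owning Rosa Iyer's 16% interest in Cobalt Industries Corp.
Chain via Stonebridge Textiles S.p.A. → Ironwood Foods Inc. (R3): 40% × 83% × 38% = 12.616% of Clearview Trust.
Direct interest in Clearview Trust: 12%.
Chain via Cobalt Industries Corp. → Brightpath Media Ltd (R3): 16% × 91% × 31% = 4.5136% of Clearview Trust.
Aggregating (R1): 12.616% + 12% + 4.5136% = 29.1296%.

29.1296%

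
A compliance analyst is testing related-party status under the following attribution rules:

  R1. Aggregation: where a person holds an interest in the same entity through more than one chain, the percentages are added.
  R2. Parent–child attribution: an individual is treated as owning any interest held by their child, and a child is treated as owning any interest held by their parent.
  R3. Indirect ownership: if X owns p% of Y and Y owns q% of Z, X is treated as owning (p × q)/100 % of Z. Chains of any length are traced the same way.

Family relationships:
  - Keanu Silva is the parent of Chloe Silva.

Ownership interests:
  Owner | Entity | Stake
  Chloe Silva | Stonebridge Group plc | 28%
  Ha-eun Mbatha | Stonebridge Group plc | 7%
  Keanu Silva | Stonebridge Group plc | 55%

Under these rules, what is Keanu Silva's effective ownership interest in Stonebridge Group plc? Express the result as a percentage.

By parent–child attribution (R2), Keanu Silva is treated as also owning Chloe Silva's interest in Stonebridge Group plc, giving 55% + 28% = 83%.
Direct interest in Stonebridge Group plc: 83%.

83%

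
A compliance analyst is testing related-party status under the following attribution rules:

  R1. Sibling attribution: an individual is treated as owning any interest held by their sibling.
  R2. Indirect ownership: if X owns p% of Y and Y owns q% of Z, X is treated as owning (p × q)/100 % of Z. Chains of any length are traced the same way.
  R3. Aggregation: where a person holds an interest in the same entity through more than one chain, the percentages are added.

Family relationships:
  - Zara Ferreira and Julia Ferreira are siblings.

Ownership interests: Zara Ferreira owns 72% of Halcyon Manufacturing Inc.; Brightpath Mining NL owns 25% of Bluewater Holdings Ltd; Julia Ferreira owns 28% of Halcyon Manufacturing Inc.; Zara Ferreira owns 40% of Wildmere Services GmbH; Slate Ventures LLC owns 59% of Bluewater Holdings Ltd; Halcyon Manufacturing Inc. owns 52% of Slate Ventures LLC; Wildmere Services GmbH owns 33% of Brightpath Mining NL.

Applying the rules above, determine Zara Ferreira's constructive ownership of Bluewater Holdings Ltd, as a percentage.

By sibling attribution (R1), Zara Ferreira is treated as also owning Julia Ferreira's interest in Halcyon Manufacturing Inc, giving 72% + 28% = 100%.
Chain via Halcyon Manufacturing Inc. → Slate Ventures LLC (R2): 100% × 52% × 59% = 30.68% of Bluewater Holdings Ltd.
Chain via Wildmere Services GmbH → Brightpath Mining NL (R2): 40% × 33% × 25% = 3.3% of Bluewater Holdings Ltd.
Aggregating (R3): 30.68% + 3.3% = 33.98%.

33.98%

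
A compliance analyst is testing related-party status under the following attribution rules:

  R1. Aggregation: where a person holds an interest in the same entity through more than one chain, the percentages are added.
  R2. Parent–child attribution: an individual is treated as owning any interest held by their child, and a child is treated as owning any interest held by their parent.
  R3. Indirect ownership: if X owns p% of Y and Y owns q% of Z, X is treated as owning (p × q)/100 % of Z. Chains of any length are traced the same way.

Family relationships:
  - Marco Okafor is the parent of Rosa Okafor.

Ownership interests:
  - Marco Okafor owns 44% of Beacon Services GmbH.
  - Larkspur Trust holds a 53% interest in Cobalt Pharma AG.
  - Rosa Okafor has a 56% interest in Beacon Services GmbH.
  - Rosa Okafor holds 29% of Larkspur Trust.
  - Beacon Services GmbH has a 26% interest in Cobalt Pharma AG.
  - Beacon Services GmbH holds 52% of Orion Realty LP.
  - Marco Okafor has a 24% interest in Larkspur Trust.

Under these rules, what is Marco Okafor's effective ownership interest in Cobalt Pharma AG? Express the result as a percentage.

By parent–child attribution (R2), Marco Okafor is treated as also owning Rosa Okafor's interest in Larkspur Trust, giving 24% + 29% = 53%.
By parent–child attribution (R2), Marco Okafor is treated as also owning Rosa Okafor's interest in Beacon Services GmbH, giving 44% + 56% = 100%.
Chain via Larkspur Trust (R3): 53% × 53% = 28.09% of Cobalt Pharma AG.
Chain via Beacon Services GmbH (R3): 100% × 26% = 26% of Cobalt Pharma AG.
Aggregating (R1): 28.09% + 26% = 54.09%.

54.09%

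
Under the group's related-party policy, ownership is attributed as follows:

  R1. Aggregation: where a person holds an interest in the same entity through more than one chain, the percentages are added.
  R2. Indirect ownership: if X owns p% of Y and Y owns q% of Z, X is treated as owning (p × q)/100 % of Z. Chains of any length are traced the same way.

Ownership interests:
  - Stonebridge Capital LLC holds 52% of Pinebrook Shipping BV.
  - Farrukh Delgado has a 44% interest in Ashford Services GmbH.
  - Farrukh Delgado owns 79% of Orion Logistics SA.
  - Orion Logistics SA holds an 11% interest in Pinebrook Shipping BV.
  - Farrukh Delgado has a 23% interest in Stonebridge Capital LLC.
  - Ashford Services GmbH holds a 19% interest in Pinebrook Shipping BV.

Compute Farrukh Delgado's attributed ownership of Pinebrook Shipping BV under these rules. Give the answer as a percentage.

29.01%

Chain via Stonebridge Capital LLC (R2): 23% × 52% = 11.96% of Pinebrook Shipping BV.
Chain via Ashford Services GmbH (R2): 44% × 19% = 8.36% of Pinebrook Shipping BV.
Chain via Orion Logistics SA (R2): 79% × 11% = 8.69% of Pinebrook Shipping BV.
Aggregating (R1): 11.96% + 8.36% + 8.69% = 29.01%.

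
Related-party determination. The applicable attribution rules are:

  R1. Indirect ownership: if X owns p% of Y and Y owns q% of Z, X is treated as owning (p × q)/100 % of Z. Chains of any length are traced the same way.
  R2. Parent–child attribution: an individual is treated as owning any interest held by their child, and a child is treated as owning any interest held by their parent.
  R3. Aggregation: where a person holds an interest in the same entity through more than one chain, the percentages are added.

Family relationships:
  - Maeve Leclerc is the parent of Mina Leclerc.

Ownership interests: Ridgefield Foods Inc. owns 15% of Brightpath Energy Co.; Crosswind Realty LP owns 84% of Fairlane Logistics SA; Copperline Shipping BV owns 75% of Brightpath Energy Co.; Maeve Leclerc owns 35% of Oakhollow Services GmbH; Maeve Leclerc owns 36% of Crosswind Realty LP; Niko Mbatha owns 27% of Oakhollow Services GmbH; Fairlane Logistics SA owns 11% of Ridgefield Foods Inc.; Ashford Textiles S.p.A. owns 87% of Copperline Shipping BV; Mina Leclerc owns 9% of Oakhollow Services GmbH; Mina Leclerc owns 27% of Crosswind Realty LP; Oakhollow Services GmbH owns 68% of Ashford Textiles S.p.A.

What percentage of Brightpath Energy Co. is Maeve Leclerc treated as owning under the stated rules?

20.39598%

By parent–child attribution (R2), Maeve Leclerc is treated as also owning Mina Leclerc's interest in Oakhollow Services GmbH, giving 35% + 9% = 44%.
By parent–child attribution (R2), Maeve Leclerc is treated as also owning Mina Leclerc's interest in Crosswind Realty LP, giving 36% + 27% = 63%.
Chain via Oakhollow Services GmbH → Ashford Textiles S.p.A. → Copperline Shipping BV (R1): 44% × 68% × 87% × 75% = 19.5228% of Brightpath Energy Co.
Chain via Crosswind Realty LP → Fairlane Logistics SA → Ridgefield Foods Inc. (R1): 63% × 84% × 11% × 15% = 0.87318% of Brightpath Energy Co.
Aggregating (R3): 19.5228% + 0.87318% = 20.39598%.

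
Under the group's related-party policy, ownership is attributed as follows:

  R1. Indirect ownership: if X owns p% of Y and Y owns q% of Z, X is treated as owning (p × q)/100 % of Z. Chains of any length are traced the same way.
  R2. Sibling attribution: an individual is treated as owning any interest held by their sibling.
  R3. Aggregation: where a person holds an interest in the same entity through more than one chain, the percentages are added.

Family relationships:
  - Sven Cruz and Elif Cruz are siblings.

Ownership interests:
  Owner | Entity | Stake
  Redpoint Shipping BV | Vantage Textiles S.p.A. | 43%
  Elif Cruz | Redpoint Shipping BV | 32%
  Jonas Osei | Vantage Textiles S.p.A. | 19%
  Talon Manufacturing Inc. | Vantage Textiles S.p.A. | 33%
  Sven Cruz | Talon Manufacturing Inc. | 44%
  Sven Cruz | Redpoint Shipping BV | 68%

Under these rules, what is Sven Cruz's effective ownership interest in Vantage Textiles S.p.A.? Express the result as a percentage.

By sibling attribution (R2), Sven Cruz is treated as also owning Elif Cruz's interest in Redpoint Shipping BV, giving 68% + 32% = 100%.
Chain via Redpoint Shipping BV (R1): 100% × 43% = 43% of Vantage Textiles S.p.A.
Chain via Talon Manufacturing Inc. (R1): 44% × 33% = 14.52% of Vantage Textiles S.p.A.
Aggregating (R3): 43% + 14.52% = 57.52%.

57.52%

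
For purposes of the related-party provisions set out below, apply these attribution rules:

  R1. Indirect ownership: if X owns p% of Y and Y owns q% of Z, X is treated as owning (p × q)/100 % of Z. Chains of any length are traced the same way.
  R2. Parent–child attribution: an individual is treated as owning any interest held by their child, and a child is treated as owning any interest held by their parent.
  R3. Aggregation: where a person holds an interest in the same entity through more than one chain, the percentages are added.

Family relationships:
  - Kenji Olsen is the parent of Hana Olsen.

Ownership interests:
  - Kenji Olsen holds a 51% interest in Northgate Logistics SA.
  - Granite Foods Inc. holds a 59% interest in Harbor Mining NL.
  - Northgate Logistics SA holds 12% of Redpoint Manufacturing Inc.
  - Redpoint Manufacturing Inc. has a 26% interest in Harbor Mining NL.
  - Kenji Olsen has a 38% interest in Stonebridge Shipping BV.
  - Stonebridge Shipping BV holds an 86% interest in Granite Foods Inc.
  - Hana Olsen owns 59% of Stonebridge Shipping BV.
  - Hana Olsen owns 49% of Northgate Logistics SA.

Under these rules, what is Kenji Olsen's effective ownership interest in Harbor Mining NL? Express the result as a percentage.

52.3378%

By parent–child attribution (R2), Kenji Olsen is treated as also owning Hana Olsen's interest in Northgate Logistics SA, giving 51% + 49% = 100%.
By parent–child attribution (R2), Kenji Olsen is treated as also owning Hana Olsen's interest in Stonebridge Shipping BV, giving 38% + 59% = 97%.
Chain via Northgate Logistics SA → Redpoint Manufacturing Inc. (R1): 100% × 12% × 26% = 3.12% of Harbor Mining NL.
Chain via Stonebridge Shipping BV → Granite Foods Inc. (R1): 97% × 86% × 59% = 49.2178% of Harbor Mining NL.
Aggregating (R3): 3.12% + 49.2178% = 52.3378%.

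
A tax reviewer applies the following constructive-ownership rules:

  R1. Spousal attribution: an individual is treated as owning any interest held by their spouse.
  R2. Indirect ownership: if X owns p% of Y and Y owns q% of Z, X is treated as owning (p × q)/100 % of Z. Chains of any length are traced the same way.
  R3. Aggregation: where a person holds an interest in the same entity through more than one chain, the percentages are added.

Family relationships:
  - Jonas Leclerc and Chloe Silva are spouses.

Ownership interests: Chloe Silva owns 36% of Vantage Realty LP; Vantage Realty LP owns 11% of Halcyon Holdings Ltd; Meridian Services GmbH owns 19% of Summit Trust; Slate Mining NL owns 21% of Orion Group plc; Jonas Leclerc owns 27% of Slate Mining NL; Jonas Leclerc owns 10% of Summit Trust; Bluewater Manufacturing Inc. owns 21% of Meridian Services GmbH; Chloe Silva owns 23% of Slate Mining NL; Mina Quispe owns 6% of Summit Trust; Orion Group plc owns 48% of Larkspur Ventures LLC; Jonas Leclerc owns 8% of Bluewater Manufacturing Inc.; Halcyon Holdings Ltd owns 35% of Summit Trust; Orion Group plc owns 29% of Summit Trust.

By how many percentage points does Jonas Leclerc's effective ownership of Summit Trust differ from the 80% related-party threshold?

By spousal attribution (R1), Jonas Leclerc is treated as also owning Chloe Silva's interest in Slate Mining NL, giving 27% + 23% = 50%.
By spousal attribution (R1), Jonas Leclerc is treated as owning Chloe Silva's 36% interest in Vantage Realty LP.
Chain via Bluewater Manufacturing Inc. → Meridian Services GmbH (R2): 8% × 21% × 19% = 0.3192% of Summit Trust.
Chain via Slate Mining NL → Orion Group plc (R2): 50% × 21% × 29% = 3.045% of Summit Trust.
Direct interest in Summit Trust: 10%.
Chain via Vantage Realty LP → Halcyon Holdings Ltd (R2): 36% × 11% × 35% = 1.386% of Summit Trust.
Aggregating (R3): 0.3192% + 3.045% + 10% + 1.386% = 14.7502%.
14.7502% falls short of the 80% threshold by 65.2498 percentage points.

65.2498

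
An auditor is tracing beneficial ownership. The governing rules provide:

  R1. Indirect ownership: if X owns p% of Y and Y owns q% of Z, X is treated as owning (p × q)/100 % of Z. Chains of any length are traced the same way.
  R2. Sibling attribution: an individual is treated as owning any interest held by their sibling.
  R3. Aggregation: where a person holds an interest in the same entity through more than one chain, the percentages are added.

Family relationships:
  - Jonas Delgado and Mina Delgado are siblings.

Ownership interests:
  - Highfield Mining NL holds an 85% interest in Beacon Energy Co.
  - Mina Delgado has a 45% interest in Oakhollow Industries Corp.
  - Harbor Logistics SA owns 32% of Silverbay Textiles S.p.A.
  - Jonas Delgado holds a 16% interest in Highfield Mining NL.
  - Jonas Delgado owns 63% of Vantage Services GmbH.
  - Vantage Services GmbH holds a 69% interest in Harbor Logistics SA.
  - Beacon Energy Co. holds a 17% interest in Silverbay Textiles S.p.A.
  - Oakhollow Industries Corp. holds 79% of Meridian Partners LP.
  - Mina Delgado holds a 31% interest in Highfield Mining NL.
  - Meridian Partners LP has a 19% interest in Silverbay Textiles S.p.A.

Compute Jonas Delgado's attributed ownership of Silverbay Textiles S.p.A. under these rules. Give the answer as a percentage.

By sibling attribution (R2), Jonas Delgado is treated as also owning Mina Delgado's interest in Highfield Mining NL, giving 16% + 31% = 47%.
By sibling attribution (R2), Jonas Delgado is treated as owning Mina Delgado's 45% interest in Oakhollow Industries Corp.
Chain via Highfield Mining NL → Beacon Energy Co. (R1): 47% × 85% × 17% = 6.7915% of Silverbay Textiles S.p.A.
Chain via Vantage Services GmbH → Harbor Logistics SA (R1): 63% × 69% × 32% = 13.9104% of Silverbay Textiles S.p.A.
Chain via Oakhollow Industries Corp. → Meridian Partners LP (R1): 45% × 79% × 19% = 6.7545% of Silverbay Textiles S.p.A.
Aggregating (R3): 6.7915% + 13.9104% + 6.7545% = 27.4564%.

27.4564%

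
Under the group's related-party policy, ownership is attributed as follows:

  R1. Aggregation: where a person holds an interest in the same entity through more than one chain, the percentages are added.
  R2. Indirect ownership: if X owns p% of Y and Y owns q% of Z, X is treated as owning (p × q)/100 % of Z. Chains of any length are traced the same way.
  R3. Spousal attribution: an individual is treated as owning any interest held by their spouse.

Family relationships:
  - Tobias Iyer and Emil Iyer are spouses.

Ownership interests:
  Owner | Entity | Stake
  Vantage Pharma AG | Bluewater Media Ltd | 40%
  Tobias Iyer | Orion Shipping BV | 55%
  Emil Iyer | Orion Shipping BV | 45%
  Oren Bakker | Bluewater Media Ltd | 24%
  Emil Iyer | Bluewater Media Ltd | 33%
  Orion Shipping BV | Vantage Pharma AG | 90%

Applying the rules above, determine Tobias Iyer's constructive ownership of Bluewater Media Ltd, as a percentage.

69%

By spousal attribution (R3), Tobias Iyer is treated as also owning Emil Iyer's interest in Orion Shipping BV, giving 55% + 45% = 100%.
By spousal attribution (R3), Tobias Iyer is treated as owning Emil Iyer's 33% interest in Bluewater Media Ltd.
Chain via Orion Shipping BV → Vantage Pharma AG (R2): 100% × 90% × 40% = 36% of Bluewater Media Ltd.
Direct interest in Bluewater Media Ltd: 33%.
Aggregating (R1): 36% + 33% = 69%.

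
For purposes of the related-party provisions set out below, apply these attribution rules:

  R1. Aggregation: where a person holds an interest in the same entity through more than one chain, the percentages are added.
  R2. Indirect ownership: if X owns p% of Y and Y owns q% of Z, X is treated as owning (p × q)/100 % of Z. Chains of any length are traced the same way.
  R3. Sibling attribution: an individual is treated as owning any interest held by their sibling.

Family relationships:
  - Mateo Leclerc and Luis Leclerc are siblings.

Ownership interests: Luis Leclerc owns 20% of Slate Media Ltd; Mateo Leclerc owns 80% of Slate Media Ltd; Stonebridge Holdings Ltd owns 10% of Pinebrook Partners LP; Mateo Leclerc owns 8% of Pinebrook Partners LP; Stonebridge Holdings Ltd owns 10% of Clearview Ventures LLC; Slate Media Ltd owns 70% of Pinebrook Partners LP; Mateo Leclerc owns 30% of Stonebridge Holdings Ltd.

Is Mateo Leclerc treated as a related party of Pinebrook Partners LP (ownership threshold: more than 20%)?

Yes

By sibling attribution (R3), Mateo Leclerc is treated as also owning Luis Leclerc's interest in Slate Media Ltd, giving 80% + 20% = 100%.
Chain via Slate Media Ltd (R2): 100% × 70% = 70% of Pinebrook Partners LP.
Chain via Stonebridge Holdings Ltd (R2): 30% × 10% = 3% of Pinebrook Partners LP.
Direct interest in Pinebrook Partners LP: 8%.
Aggregating (R1): 70% + 3% + 8% = 81%.
81% exceeds the 20% threshold, so Mateo is a related party to Pinebrook Partners LP.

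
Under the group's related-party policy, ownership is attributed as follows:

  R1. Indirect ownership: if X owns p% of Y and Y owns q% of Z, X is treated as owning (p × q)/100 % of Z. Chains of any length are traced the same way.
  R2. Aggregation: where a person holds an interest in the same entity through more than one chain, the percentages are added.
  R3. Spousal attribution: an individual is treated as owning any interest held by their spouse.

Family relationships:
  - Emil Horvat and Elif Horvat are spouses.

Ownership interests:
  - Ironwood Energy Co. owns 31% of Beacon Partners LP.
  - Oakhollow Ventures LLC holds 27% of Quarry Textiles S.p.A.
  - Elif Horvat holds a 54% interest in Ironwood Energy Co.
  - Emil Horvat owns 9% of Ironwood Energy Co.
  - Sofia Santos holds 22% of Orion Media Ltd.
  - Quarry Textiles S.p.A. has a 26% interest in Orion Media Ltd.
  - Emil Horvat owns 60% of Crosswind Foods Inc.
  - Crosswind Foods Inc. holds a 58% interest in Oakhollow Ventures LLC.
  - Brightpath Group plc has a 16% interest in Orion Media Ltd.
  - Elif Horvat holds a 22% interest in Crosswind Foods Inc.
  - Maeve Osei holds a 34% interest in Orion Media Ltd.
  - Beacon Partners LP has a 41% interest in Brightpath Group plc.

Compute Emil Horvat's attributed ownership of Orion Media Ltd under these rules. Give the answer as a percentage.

4.61988%

By spousal attribution (R3), Emil Horvat is treated as also owning Elif Horvat's interest in Crosswind Foods Inc, giving 60% + 22% = 82%.
By spousal attribution (R3), Emil Horvat is treated as also owning Elif Horvat's interest in Ironwood Energy Co, giving 9% + 54% = 63%.
Chain via Crosswind Foods Inc. → Oakhollow Ventures LLC → Quarry Textiles S.p.A. (R1): 82% × 58% × 27% × 26% = 3.338712% of Orion Media Ltd.
Chain via Ironwood Energy Co. → Beacon Partners LP → Brightpath Group plc (R1): 63% × 31% × 41% × 16% = 1.281168% of Orion Media Ltd.
Aggregating (R2): 3.338712% + 1.281168% = 4.61988%.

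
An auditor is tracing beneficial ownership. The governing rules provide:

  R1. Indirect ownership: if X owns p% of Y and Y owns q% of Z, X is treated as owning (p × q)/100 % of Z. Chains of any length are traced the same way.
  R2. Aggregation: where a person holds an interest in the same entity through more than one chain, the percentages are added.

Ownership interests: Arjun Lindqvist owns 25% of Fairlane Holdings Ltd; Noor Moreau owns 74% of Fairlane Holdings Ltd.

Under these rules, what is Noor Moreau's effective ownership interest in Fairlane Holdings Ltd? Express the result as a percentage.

74%

Direct interest in Fairlane Holdings Ltd: 74%.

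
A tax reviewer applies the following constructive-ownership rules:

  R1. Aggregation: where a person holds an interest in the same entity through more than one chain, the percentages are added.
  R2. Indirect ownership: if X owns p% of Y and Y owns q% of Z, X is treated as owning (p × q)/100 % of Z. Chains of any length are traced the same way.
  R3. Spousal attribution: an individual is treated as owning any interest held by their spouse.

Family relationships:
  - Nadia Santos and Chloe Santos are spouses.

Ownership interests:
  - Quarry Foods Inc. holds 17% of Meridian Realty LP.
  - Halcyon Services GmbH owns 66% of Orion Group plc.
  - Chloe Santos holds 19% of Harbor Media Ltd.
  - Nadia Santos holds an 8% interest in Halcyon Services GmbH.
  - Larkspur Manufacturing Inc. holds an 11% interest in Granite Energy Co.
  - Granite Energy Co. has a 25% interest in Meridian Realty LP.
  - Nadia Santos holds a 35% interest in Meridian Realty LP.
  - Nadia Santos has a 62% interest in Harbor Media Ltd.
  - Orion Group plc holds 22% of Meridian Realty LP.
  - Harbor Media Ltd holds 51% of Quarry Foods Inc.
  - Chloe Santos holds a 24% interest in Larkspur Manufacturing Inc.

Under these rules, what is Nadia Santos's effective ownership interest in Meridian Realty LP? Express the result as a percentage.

By spousal attribution (R3), Nadia Santos is treated as also owning Chloe Santos's interest in Harbor Media Ltd, giving 62% + 19% = 81%.
By spousal attribution (R3), Nadia Santos is treated as owning Chloe Santos's 24% interest in Larkspur Manufacturing Inc.
Chain via Halcyon Services GmbH → Orion Group plc (R2): 8% × 66% × 22% = 1.1616% of Meridian Realty LP.
Chain via Harbor Media Ltd → Quarry Foods Inc. (R2): 81% × 51% × 17% = 7.0227% of Meridian Realty LP.
Direct interest in Meridian Realty LP: 35%.
Chain via Larkspur Manufacturing Inc. → Granite Energy Co. (R2): 24% × 11% × 25% = 0.66% of Meridian Realty LP.
Aggregating (R1): 1.1616% + 7.0227% + 35% + 0.66% = 43.8443%.

43.8443%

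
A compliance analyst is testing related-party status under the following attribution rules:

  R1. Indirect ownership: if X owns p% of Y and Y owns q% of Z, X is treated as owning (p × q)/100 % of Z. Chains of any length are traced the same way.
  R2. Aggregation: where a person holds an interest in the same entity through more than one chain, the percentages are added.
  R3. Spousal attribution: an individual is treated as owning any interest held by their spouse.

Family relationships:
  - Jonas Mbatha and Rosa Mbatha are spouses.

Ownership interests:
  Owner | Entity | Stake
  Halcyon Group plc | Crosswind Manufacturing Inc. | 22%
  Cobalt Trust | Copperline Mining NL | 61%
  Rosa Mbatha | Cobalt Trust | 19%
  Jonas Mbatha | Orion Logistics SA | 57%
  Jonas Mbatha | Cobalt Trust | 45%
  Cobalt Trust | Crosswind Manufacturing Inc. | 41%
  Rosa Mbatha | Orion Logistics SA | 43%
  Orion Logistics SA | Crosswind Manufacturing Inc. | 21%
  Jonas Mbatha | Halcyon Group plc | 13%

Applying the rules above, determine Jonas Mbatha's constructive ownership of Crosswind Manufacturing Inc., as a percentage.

By spousal attribution (R3), Jonas Mbatha is treated as also owning Rosa Mbatha's interest in Orion Logistics SA, giving 57% + 43% = 100%.
By spousal attribution (R3), Jonas Mbatha is treated as also owning Rosa Mbatha's interest in Cobalt Trust, giving 45% + 19% = 64%.
Chain via Orion Logistics SA (R1): 100% × 21% = 21% of Crosswind Manufacturing Inc.
Chain via Cobalt Trust (R1): 64% × 41% = 26.24% of Crosswind Manufacturing Inc.
Chain via Halcyon Group plc (R1): 13% × 22% = 2.86% of Crosswind Manufacturing Inc.
Aggregating (R2): 21% + 26.24% + 2.86% = 50.1%.

50.1%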